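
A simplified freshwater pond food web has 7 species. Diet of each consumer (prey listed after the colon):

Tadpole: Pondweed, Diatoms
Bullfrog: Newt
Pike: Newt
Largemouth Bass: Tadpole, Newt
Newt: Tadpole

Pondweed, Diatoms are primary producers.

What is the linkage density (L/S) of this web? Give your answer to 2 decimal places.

There are L = 7 links among S = 7 species.
L/S = 7/7 = 1.0000 ≈ 1.00.

L/S = 1.00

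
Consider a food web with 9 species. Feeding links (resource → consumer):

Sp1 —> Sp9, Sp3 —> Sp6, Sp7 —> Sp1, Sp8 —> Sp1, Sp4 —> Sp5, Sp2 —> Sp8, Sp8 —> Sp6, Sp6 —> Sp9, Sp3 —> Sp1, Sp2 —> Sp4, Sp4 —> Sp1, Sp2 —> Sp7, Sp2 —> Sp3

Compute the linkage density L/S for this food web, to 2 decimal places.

L/S = 1.44

There are L = 13 links among S = 9 species.
L/S = 13/9 = 1.4444 ≈ 1.44.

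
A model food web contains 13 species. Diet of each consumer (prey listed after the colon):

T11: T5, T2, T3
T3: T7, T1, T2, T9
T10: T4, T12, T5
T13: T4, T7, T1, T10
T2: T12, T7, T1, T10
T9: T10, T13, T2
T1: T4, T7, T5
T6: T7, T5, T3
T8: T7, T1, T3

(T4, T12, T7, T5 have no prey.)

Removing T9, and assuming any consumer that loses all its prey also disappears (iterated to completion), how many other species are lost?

Remove T9.
Every predator of it retains at least one other prey: T3 still has T7, T1, T2.
No consumer loses all prey, so no secondary extinctions occur.

0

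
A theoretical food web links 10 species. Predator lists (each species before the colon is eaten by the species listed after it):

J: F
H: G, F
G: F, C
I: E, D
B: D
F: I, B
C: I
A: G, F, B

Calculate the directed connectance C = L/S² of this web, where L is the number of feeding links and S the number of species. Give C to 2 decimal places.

The web has S = 10 species and L = 14 feeding links.
C = L / S² = 14 / 100 = 0.1400 ≈ 0.14.

C = 0.14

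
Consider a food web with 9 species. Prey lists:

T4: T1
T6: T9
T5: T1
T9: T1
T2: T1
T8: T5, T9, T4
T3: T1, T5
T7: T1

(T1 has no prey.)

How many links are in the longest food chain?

2 links

One longest chain: T1 → T9 → T6.
It has 3 species and 2 links.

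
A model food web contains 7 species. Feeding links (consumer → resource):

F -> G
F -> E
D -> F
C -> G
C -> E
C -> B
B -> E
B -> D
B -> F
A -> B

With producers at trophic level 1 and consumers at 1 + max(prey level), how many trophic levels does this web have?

Producers (level 1): E, G.
E → F → D → B → A gives A level 5.
No species has a prey at level 5, so no species reaches level 6.

5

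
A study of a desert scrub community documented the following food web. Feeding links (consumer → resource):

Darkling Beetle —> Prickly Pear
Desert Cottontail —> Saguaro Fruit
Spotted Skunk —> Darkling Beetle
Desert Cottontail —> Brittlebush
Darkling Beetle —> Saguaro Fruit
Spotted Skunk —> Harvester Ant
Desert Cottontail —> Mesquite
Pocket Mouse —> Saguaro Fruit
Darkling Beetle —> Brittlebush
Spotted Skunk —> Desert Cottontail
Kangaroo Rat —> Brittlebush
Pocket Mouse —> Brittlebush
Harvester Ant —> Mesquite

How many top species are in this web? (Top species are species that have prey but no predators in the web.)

3

Top species (has prey, but nothing eats it): Kangaroo Rat, Pocket Mouse, Spotted Skunk.
Count: 3.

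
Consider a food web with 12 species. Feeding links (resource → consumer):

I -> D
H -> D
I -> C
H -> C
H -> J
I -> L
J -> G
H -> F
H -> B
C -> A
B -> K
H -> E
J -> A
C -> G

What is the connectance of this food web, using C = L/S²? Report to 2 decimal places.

The web has S = 12 species and L = 14 feeding links.
C = L / S² = 14 / 144 = 0.0972 ≈ 0.10.

C = 0.10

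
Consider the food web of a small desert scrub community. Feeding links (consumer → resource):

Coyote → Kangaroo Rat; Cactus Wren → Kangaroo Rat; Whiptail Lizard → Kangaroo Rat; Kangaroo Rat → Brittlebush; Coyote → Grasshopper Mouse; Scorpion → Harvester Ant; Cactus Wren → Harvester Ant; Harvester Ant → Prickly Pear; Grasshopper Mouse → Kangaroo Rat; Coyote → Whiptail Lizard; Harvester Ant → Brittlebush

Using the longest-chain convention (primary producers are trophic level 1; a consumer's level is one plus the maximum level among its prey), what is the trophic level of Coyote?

Brittlebush is a producer → level 1.
Kangaroo Rat eats Brittlebush → level 2.
Grasshopper Mouse eats Kangaroo Rat → level 3.
Coyote eats Grasshopper Mouse (level 3); other prey at levels: Kangaroo Rat 2, Whiptail Lizard 3 → level 4.

Trophic level 4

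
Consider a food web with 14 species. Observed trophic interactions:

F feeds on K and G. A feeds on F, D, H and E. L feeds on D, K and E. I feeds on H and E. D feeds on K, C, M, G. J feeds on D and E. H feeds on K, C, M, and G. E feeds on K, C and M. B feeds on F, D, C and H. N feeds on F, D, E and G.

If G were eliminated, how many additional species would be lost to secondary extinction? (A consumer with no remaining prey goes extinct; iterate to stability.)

Remove G.
Every predator of it retains at least one other prey: H still has K, C, M; F still has K; D still has K, C, M; N still has F, E, D.
No consumer loses all prey, so no secondary extinctions occur.

0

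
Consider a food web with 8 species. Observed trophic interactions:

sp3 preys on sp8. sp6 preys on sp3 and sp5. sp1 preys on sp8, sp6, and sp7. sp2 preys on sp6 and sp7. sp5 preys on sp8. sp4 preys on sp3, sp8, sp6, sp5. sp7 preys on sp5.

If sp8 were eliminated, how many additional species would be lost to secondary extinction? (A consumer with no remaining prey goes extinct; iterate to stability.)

Remove sp8.
Round 1: sp5 (all prey gone), sp3 (all prey gone) → extinct.
Round 2: sp7 (all prey gone), sp6 (all prey gone) → extinct.
Round 3: sp2 (all prey gone), sp4 (all prey gone), sp1 (all prey gone) → extinct.
No further losses. Total secondary extinctions: 7.

7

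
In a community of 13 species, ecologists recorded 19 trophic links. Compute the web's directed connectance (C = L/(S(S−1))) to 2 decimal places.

The web has S = 13 species and L = 19 feeding links.
C = L / (S(S−1)) = 19 / 156 = 0.1218 ≈ 0.12.

C = 0.12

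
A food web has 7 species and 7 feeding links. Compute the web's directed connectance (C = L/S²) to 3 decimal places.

C = 0.143

The web has S = 7 species and L = 7 feeding links.
C = L / S² = 7 / 49 = 0.1429 ≈ 0.143.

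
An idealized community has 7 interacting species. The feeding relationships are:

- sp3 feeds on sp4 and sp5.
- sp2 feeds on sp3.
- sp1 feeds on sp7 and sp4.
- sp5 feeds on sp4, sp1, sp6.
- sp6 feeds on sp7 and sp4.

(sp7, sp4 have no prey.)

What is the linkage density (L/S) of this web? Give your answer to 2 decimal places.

L/S = 1.43

There are L = 10 links among S = 7 species.
L/S = 10/7 = 1.4286 ≈ 1.43.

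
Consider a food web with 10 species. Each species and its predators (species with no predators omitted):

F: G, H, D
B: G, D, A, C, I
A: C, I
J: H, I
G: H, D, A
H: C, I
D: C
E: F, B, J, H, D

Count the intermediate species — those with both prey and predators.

Intermediate species (has both prey and predators): F, B, J, G, H, D, A.
Count: 7.

7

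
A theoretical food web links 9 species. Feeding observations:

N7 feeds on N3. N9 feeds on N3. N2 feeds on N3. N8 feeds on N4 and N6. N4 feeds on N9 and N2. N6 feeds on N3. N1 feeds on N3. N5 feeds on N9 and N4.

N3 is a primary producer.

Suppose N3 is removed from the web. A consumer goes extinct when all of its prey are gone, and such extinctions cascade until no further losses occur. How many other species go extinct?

8

Remove N3.
Round 1: N1 (all prey gone), N7 (all prey gone), N2 (all prey gone), N6 (all prey gone), N9 (all prey gone) → extinct.
Round 2: N4 (all prey gone) → extinct.
Round 3: N5 (all prey gone), N8 (all prey gone) → extinct.
No further losses. Total secondary extinctions: 8.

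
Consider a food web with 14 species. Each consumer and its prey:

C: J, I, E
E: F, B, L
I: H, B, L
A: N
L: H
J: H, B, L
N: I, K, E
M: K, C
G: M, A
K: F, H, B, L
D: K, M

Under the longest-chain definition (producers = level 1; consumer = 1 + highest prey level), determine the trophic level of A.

H is a producer → level 1.
L eats H → level 2.
I eats L (level 2); other prey at levels: H 1, B 1 → level 3.
N eats I (level 3); other prey at levels: K 3, E 3 → level 4.
A eats N → level 5.

Trophic level 5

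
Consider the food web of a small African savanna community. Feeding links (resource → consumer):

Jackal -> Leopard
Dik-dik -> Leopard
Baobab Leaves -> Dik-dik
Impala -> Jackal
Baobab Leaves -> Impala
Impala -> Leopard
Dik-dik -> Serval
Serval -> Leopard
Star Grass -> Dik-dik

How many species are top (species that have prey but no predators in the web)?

Top species (has prey, but nothing eats it): Leopard.
Count: 1.

1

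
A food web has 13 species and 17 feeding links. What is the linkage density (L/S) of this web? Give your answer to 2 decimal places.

L/S = 1.31

There are L = 17 links among S = 13 species.
L/S = 17/13 = 1.3077 ≈ 1.31.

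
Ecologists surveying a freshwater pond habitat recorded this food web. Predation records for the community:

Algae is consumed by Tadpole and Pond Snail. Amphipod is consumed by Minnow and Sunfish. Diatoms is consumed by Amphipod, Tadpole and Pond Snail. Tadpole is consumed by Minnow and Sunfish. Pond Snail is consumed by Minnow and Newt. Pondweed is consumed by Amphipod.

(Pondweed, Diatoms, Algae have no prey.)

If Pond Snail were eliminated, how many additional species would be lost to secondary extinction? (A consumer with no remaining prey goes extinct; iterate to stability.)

1

Remove Pond Snail.
Round 1: Newt (all prey gone) → extinct.
No further losses. Total secondary extinctions: 1.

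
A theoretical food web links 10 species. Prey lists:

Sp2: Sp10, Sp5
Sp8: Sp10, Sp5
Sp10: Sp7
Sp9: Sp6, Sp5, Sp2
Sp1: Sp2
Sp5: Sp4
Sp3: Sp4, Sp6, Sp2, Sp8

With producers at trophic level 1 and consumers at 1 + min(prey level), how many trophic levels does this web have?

Producers (level 1): Sp4, Sp6, Sp7.
Following each consumer down to its lowest-level prey: Sp7 → Sp10 → Sp2 → Sp1 (levels 1 through 4).
All prey of Sp1 (Sp2 3) are at level 3 or above, so Sp1 is at level 1 + 3 = 4.
Every consumer has at least one prey at level 3 or below, so none exceeds level 4.

4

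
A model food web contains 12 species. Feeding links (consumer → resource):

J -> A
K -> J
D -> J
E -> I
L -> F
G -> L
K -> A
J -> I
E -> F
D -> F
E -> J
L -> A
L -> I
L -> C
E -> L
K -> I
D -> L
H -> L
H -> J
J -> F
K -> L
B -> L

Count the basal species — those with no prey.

4

Basal species (no prey listed): I, F, A, C.
Count: 4.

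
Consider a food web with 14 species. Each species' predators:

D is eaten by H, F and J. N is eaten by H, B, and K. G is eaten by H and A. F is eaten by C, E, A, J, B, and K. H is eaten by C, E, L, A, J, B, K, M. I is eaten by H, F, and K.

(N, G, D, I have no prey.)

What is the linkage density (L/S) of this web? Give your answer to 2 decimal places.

There are L = 25 links among S = 14 species.
L/S = 25/14 = 1.7857 ≈ 1.79.

L/S = 1.79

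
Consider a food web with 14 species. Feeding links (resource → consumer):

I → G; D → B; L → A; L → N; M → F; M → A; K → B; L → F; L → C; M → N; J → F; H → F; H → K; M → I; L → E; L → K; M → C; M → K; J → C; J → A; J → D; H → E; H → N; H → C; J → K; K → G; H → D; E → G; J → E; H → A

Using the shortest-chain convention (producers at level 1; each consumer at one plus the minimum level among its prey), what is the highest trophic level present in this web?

3

Producers (level 1): J, L, H, M.
Following each consumer down to its lowest-level prey: J → K → B (levels 1 through 3).
All prey of B (K 2, D 2) are at level 2 or above, so B is at level 1 + 2 = 3.
Every consumer has at least one prey at level 2 or below, so none exceeds level 3.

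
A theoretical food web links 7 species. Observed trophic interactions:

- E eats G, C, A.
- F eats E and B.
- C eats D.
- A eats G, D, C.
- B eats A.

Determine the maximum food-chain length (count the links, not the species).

4 links

One longest chain: D → C → A → E → F.
It has 5 species and 4 links.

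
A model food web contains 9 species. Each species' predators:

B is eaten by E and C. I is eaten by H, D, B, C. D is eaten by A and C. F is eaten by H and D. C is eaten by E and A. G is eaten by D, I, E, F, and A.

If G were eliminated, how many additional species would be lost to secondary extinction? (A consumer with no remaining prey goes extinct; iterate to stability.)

8

Remove G.
Round 1: I (all prey gone), F (all prey gone) → extinct.
Round 2: B (all prey gone), H (all prey gone), D (all prey gone) → extinct.
Round 3: C (all prey gone) → extinct.
Round 4: E (all prey gone), A (all prey gone) → extinct.
No further losses. Total secondary extinctions: 8.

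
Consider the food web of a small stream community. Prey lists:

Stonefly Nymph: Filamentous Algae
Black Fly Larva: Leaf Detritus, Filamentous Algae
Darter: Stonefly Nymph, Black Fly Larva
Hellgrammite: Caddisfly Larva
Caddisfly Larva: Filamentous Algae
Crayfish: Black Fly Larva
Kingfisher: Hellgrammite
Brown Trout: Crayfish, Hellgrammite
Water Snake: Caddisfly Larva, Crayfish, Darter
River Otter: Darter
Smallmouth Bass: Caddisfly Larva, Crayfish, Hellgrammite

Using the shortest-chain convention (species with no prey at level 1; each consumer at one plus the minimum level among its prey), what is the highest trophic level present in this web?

4

Basal resources (level 1): Leaf Detritus, Filamentous Algae.
Following each consumer down to its lowest-level prey: Leaf Detritus → Black Fly Larva → Crayfish → Brown Trout (levels 1 through 4).
All prey of Brown Trout (Crayfish 3, Hellgrammite 3) are at level 3 or above, so Brown Trout is at level 1 + 3 = 4.
Every consumer has at least one prey at level 3 or below, so none exceeds level 4.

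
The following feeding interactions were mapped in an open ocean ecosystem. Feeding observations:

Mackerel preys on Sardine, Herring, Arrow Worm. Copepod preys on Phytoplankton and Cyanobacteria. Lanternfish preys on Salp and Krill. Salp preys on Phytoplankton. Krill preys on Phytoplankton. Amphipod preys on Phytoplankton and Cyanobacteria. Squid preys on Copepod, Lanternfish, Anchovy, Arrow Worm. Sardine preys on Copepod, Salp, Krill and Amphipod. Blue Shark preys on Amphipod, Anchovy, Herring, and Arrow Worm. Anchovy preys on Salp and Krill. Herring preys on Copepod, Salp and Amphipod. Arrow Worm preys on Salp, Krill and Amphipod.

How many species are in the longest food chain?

One longest chain: Phytoplankton → Salp → Anchovy → Squid.
It has 4 species and 3 links.

4 species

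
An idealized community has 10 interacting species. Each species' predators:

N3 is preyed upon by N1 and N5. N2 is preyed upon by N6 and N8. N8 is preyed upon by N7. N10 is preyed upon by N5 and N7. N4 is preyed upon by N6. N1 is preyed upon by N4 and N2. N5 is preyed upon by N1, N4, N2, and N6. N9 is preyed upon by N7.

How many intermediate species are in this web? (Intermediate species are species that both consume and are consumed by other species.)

5

Intermediate species (has both prey and predators): N5, N1, N2, N4, N8.
Count: 5.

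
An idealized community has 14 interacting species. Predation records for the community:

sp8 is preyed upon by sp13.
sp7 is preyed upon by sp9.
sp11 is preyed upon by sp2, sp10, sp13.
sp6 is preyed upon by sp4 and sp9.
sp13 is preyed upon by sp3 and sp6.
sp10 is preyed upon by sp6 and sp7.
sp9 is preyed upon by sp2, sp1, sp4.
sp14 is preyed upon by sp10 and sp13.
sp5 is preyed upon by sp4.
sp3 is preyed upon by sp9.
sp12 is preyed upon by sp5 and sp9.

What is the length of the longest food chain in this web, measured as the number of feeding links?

4 links

One longest chain: sp14 → sp10 → sp7 → sp9 → sp1.
It has 5 species and 4 links.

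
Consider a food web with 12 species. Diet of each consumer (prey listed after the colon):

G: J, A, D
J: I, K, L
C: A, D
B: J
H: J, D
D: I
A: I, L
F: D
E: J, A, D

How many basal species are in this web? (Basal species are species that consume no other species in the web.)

3

Basal species (no prey listed): I, K, L.
Count: 3.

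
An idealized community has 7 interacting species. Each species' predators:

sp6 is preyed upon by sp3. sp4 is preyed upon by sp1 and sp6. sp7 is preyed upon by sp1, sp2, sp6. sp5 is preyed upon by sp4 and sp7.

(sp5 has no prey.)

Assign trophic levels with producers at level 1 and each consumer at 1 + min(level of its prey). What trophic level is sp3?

sp5 is a producer → level 1.
sp7 eats sp5 → level 2.
sp6 eats sp7 → level 3.
sp3 eats sp6 → level 4.
No prey of sp3 is below level 3, so 4 is the minimum.

Trophic level 4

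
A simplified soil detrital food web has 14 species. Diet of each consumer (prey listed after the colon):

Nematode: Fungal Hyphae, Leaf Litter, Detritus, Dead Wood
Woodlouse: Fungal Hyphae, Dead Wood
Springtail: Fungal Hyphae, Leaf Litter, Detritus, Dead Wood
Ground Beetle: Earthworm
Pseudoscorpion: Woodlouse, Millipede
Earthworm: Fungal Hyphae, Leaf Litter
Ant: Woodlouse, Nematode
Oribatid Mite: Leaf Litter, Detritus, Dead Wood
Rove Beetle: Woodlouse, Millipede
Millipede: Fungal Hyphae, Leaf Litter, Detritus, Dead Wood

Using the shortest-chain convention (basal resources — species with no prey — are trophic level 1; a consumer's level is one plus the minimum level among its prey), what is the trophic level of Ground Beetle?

Trophic level 3

Fungal Hyphae has no prey (basal) → level 1.
Earthworm eats Fungal Hyphae → level 2.
Ground Beetle eats Earthworm → level 3.
No prey of Ground Beetle is below level 2, so 3 is the minimum.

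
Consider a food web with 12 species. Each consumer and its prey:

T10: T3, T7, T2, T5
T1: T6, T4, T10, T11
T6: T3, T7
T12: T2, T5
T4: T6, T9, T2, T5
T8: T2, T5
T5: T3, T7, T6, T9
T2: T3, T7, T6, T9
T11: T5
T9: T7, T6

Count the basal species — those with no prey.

2

Basal species (no prey listed): T3, T7.
Count: 2.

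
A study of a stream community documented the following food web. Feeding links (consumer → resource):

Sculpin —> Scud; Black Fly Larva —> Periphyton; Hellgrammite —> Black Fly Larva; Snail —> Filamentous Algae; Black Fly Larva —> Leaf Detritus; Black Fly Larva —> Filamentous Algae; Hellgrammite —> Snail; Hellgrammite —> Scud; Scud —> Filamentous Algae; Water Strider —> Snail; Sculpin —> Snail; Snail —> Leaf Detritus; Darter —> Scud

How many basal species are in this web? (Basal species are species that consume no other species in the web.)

3

Basal species (no prey listed): Leaf Detritus, Filamentous Algae, Periphyton.
Count: 3.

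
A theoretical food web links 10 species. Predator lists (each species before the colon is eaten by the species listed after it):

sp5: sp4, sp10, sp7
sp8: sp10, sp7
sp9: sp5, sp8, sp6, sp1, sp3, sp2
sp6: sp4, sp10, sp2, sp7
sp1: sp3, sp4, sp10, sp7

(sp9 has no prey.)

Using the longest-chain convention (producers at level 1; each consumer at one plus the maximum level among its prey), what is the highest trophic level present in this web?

3

Producers (level 1): sp9.
sp9 → sp1 → sp3 gives sp3 level 3.
No species has a prey at level 3, so no species reaches level 4.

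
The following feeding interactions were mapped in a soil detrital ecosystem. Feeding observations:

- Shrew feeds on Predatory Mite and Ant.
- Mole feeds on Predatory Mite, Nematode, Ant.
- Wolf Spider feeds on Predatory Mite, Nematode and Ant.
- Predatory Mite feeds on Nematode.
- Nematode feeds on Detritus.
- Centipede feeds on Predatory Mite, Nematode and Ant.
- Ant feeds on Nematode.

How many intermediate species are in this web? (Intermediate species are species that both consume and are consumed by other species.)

Intermediate species (has both prey and predators): Nematode, Ant, Predatory Mite.
Count: 3.

3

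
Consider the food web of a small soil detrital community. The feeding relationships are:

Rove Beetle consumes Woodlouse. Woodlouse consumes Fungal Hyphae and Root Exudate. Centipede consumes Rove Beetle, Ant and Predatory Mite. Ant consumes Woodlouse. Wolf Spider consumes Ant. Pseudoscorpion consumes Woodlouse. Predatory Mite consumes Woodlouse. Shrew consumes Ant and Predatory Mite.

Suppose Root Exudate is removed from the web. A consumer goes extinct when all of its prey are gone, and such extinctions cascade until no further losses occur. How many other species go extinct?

0

Remove Root Exudate.
Every predator of it retains at least one other prey: Woodlouse still has Fungal Hyphae.
No consumer loses all prey, so no secondary extinctions occur.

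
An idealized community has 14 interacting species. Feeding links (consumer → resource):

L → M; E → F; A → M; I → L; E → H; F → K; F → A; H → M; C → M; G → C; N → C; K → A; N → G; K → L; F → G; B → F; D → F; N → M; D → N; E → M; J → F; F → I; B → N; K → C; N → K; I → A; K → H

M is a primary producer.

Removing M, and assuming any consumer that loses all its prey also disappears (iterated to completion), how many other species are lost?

Remove M.
Round 1: C (all prey gone), L (all prey gone), A (all prey gone), H (all prey gone) → extinct.
Round 2: I (all prey gone), K (all prey gone), G (all prey gone) → extinct.
Round 3: N (all prey gone), F (all prey gone) → extinct.
Round 4: B (all prey gone), D (all prey gone), J (all prey gone), E (all prey gone) → extinct.
No further losses. Total secondary extinctions: 13.

13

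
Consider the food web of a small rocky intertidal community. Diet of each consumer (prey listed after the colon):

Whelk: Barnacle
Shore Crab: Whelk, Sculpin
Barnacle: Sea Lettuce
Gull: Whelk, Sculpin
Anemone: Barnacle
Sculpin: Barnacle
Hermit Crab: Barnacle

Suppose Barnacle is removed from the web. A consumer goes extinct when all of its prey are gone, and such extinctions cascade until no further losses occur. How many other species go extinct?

6

Remove Barnacle.
Round 1: Whelk (all prey gone), Sculpin (all prey gone), Anemone (all prey gone), Hermit Crab (all prey gone) → extinct.
Round 2: Gull (all prey gone), Shore Crab (all prey gone) → extinct.
No further losses. Total secondary extinctions: 6.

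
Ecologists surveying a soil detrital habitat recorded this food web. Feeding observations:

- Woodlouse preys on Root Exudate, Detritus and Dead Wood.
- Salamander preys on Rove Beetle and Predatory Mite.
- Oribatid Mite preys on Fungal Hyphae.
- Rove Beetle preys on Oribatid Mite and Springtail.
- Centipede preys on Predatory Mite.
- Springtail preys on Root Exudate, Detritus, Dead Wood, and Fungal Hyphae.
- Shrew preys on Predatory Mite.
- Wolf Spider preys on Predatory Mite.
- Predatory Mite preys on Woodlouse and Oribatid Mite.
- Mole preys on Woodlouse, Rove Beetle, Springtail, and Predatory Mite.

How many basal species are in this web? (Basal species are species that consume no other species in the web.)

4

Basal species (no prey listed): Fungal Hyphae, Dead Wood, Root Exudate, Detritus.
Count: 4.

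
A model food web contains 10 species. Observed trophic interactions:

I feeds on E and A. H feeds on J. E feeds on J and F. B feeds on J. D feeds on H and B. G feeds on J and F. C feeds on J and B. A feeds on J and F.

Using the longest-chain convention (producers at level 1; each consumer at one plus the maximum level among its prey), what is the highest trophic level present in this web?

3

Producers (level 1): F, J.
J → B → D gives D level 3.
No species has a prey at level 3, so no species reaches level 4.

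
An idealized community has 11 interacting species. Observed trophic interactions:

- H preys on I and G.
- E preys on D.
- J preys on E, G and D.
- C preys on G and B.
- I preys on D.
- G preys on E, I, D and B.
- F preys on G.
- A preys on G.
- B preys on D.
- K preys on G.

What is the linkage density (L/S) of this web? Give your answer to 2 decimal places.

There are L = 17 links among S = 11 species.
L/S = 17/11 = 1.5455 ≈ 1.55.

L/S = 1.55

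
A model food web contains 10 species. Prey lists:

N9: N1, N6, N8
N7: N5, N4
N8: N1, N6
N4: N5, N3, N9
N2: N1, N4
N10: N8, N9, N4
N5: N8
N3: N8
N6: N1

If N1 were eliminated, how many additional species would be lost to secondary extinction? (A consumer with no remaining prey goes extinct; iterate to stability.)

9

Remove N1.
Round 1: N6 (all prey gone) → extinct.
Round 2: N8 (all prey gone) → extinct.
Round 3: N5 (all prey gone), N3 (all prey gone), N9 (all prey gone) → extinct.
Round 4: N4 (all prey gone) → extinct.
Round 5: N2 (all prey gone), N7 (all prey gone), N10 (all prey gone) → extinct.
No further losses. Total secondary extinctions: 9.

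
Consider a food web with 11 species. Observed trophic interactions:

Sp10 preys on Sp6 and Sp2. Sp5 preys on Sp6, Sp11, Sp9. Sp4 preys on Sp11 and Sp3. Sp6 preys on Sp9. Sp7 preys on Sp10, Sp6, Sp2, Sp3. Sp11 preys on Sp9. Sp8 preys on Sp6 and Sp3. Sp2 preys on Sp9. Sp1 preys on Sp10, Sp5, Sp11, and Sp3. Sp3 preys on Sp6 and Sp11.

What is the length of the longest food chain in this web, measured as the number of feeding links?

One longest chain: Sp9 → Sp6 → Sp3 → Sp4.
It has 4 species and 3 links.

3 links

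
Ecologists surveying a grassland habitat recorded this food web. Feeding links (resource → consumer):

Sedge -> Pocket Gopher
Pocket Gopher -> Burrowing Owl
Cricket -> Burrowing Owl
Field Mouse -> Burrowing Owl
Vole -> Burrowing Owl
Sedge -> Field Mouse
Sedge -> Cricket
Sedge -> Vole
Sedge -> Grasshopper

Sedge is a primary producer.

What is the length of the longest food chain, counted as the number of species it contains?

One longest chain: Sedge → Vole → Burrowing Owl.
It has 3 species and 2 links.

3 species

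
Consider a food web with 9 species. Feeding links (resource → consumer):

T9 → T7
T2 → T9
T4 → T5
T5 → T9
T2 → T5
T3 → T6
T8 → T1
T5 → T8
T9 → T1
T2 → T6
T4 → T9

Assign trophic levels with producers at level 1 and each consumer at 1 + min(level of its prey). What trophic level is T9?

Trophic level 2

T2 is a producer → level 1.
T9 eats T2 → level 2.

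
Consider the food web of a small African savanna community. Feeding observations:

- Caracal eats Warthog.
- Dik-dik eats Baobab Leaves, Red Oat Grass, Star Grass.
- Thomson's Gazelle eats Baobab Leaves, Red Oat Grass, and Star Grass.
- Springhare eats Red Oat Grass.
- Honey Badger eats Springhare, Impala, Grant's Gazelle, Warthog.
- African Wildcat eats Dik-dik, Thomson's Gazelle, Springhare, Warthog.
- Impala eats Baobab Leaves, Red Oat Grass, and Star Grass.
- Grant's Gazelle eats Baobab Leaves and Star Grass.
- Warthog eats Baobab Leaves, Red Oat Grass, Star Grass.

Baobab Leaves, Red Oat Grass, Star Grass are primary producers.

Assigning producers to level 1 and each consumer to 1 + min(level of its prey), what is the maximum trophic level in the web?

3

Producers (level 1): Baobab Leaves, Red Oat Grass, Star Grass.
Following each consumer down to its lowest-level prey: Red Oat Grass → Springhare → Honey Badger (levels 1 through 3).
All prey of Honey Badger (Springhare 2, Impala 2, Grant's Gazelle 2, Warthog 2) are at level 2 or above, so Honey Badger is at level 1 + 2 = 3.
Every consumer has at least one prey at level 2 or below, so none exceeds level 3.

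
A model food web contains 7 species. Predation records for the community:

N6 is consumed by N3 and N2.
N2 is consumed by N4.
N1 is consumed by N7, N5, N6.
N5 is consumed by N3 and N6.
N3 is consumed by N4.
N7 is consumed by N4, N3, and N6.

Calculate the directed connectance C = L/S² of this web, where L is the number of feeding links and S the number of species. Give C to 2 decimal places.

C = 0.24

The web has S = 7 species and L = 12 feeding links.
C = L / S² = 12 / 49 = 0.2449 ≈ 0.24.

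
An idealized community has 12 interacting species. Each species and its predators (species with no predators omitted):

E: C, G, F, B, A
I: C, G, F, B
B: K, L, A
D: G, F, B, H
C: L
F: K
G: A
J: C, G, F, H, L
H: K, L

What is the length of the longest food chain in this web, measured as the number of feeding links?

One longest chain: D → H → K.
It has 3 species and 2 links.

2 links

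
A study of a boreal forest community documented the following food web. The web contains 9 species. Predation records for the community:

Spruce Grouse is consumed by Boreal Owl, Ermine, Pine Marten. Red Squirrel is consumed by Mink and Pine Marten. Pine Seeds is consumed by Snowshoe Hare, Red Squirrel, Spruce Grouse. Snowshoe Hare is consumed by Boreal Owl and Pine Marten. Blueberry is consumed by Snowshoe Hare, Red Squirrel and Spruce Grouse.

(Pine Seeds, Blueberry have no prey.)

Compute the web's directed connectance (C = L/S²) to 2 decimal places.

C = 0.16

The web has S = 9 species and L = 13 feeding links.
C = L / S² = 13 / 81 = 0.1605 ≈ 0.16.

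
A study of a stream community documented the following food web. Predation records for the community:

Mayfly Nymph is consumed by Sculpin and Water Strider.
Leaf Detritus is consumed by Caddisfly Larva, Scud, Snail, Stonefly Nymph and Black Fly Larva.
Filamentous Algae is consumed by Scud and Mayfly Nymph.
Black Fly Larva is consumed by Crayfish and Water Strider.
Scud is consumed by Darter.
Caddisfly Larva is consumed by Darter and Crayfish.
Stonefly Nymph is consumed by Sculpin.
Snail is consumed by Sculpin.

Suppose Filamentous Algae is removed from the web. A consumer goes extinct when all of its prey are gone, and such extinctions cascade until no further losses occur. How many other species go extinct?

1

Remove Filamentous Algae.
Round 1: Mayfly Nymph (all prey gone) → extinct.
No further losses. Total secondary extinctions: 1.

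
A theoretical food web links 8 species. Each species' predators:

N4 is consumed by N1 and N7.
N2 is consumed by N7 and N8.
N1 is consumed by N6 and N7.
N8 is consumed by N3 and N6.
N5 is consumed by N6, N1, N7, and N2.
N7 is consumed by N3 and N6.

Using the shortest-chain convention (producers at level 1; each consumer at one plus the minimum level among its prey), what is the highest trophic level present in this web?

Producers (level 1): N5, N4.
Following each consumer down to its lowest-level prey: N5 → N2 → N8 (levels 1 through 3).
All prey of N8 (N2 2) are at level 2 or above, so N8 is at level 1 + 2 = 3.
Every consumer has at least one prey at level 2 or below, so none exceeds level 3.

3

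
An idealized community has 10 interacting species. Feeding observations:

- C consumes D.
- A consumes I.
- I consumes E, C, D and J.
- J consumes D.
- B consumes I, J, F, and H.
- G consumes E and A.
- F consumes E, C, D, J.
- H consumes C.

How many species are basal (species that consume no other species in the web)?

2

Basal species (no prey listed): E, D.
Count: 2.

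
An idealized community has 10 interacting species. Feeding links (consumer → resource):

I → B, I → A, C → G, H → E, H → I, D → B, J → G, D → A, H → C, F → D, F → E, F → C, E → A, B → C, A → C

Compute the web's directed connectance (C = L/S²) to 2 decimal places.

C = 0.15

The web has S = 10 species and L = 15 feeding links.
C = L / S² = 15 / 100 = 0.1500 ≈ 0.15.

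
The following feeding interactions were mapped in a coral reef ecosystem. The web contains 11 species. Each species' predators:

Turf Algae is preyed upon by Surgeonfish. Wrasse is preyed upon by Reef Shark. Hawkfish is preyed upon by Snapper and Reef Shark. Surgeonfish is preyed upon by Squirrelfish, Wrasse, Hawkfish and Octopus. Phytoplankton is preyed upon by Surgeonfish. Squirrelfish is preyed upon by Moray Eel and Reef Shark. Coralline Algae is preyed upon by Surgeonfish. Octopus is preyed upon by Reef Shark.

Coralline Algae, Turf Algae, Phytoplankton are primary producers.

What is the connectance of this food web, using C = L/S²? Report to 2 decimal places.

The web has S = 11 species and L = 13 feeding links.
C = L / S² = 13 / 121 = 0.1074 ≈ 0.11.

C = 0.11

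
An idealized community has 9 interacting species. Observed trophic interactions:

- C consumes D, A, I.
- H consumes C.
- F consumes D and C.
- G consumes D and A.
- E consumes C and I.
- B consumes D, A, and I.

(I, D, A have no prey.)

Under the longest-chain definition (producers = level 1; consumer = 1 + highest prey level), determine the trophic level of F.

Trophic level 3

I is a producer → level 1.
C eats I (level 1); other prey at levels: D 1, A 1 → level 2.
F eats C (level 2); other prey at levels: D 1 → level 3.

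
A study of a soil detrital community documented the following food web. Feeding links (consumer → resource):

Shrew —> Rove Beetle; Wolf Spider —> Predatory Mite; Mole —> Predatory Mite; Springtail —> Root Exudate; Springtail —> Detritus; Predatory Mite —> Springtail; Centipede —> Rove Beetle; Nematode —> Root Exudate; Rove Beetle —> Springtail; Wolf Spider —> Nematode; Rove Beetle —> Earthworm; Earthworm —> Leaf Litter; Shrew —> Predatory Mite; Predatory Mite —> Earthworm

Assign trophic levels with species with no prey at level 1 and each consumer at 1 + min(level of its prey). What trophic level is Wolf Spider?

Trophic level 3

Root Exudate has no prey (basal) → level 1.
Nematode eats Root Exudate → level 2.
Wolf Spider eats Nematode → level 3.
No prey of Wolf Spider is below level 2, so 3 is the minimum.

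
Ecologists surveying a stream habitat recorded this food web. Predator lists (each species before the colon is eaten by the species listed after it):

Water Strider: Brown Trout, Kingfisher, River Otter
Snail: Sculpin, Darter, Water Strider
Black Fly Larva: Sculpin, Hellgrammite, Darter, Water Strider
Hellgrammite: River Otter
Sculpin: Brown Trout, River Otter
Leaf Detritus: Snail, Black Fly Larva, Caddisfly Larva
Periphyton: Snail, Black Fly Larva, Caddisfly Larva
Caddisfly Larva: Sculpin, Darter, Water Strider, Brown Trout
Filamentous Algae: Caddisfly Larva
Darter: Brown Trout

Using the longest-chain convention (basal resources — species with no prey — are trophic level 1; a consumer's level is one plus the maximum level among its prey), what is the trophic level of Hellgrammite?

Leaf Detritus has no prey (basal) → level 1.
Black Fly Larva eats Leaf Detritus (level 1); other prey at levels: Periphyton 1 → level 2.
Hellgrammite eats Black Fly Larva → level 3.

Trophic level 3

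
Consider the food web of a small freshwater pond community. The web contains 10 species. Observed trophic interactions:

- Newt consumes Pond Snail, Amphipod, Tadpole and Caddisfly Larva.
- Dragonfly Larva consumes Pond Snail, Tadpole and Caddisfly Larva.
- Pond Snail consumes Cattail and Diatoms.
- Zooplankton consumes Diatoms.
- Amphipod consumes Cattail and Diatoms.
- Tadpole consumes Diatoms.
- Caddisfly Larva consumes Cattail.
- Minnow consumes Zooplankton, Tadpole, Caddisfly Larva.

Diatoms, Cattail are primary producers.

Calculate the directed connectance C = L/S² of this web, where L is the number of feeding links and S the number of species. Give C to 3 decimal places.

The web has S = 10 species and L = 17 feeding links.
C = L / S² = 17 / 100 = 0.1700 ≈ 0.170.

C = 0.170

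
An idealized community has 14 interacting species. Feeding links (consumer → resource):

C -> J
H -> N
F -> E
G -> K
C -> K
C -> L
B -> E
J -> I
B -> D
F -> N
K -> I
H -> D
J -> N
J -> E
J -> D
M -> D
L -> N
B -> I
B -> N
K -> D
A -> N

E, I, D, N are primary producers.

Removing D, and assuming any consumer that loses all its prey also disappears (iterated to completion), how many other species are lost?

1

Remove D.
Round 1: M (all prey gone) → extinct.
No further losses. Total secondary extinctions: 1.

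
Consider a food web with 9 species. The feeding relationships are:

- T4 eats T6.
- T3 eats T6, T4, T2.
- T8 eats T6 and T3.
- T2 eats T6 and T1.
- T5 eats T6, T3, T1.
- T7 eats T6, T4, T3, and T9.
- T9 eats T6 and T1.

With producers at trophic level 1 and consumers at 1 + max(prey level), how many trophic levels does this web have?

Producers (level 1): T1, T6.
T1 → T2 → T3 → T8 gives T8 level 4.
No species has a prey at level 4, so no species reaches level 5.

4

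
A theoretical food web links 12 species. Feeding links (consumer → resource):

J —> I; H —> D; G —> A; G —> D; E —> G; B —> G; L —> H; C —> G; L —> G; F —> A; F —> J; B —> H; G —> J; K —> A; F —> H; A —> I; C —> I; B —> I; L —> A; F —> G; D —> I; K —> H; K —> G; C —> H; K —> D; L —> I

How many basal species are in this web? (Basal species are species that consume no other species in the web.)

Basal species (no prey listed): I.
Count: 1.

1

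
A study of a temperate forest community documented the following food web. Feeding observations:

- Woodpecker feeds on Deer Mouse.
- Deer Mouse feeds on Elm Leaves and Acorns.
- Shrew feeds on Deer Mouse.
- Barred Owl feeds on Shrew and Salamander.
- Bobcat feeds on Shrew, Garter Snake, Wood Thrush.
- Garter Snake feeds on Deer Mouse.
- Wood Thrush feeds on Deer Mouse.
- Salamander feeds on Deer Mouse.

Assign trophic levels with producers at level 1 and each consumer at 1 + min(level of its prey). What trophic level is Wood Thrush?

Trophic level 3

Acorns is a producer → level 1.
Deer Mouse eats Acorns → level 2.
Wood Thrush eats Deer Mouse → level 3.
No prey of Wood Thrush is below level 2, so 3 is the minimum.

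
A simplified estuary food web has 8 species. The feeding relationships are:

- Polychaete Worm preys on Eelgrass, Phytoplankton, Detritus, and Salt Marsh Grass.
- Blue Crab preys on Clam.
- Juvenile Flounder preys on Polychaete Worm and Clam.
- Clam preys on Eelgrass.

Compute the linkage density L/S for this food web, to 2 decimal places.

L/S = 1.00

There are L = 8 links among S = 8 species.
L/S = 8/8 = 1.0000 ≈ 1.00.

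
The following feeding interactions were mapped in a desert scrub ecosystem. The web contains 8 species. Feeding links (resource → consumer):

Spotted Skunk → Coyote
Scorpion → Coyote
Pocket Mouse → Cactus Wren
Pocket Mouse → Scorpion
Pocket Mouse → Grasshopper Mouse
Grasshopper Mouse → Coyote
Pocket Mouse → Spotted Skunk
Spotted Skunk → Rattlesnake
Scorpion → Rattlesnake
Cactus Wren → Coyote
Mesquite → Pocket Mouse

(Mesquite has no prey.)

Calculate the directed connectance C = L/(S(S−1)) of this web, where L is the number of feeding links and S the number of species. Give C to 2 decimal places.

C = 0.20

The web has S = 8 species and L = 11 feeding links.
C = L / (S(S−1)) = 11 / 56 = 0.1964 ≈ 0.20.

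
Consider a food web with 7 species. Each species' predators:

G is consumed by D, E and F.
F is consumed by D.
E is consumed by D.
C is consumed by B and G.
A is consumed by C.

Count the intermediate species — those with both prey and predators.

Intermediate species (has both prey and predators): C, G, F, E.
Count: 4.

4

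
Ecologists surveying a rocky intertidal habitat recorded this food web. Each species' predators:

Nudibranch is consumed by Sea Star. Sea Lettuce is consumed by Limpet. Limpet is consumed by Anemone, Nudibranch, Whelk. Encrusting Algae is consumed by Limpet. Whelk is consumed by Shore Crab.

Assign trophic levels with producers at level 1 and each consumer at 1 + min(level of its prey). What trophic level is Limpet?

Trophic level 2

Encrusting Algae is a producer → level 1.
Limpet eats Encrusting Algae → level 2.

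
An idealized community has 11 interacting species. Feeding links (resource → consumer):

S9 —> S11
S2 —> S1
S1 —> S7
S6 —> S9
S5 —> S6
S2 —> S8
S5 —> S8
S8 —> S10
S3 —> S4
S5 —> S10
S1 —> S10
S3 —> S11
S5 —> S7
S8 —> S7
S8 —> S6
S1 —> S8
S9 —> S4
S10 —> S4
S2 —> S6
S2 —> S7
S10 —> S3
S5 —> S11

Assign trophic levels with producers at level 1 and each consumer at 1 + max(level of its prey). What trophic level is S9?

Trophic level 5

S2 is a producer → level 1.
S1 eats S2 → level 2.
S8 eats S1 (level 2); other prey at levels: S5 1, S2 1 → level 3.
S6 eats S8 (level 3); other prey at levels: S5 1, S2 1 → level 4.
S9 eats S6 → level 5.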